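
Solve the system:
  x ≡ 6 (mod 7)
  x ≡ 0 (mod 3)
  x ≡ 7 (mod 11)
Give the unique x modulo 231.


Moduli 7, 3, 11 are pairwise coprime; by CRT there is a unique solution modulo M = 7 · 3 · 11 = 231.
Solve pairwise, accumulating the modulus:
  Start with x ≡ 6 (mod 7).
  Combine with x ≡ 0 (mod 3): since gcd(7, 3) = 1, we get a unique residue mod 21.
    Write x = 6 + 7·t and substitute into x ≡ 0 (mod 3): 7·t ≡ 0 − 6 = -6 (mod 3).
    Reduce coefficients mod 3: 1·t ≡ 0 (mod 3).
    So t ≡ 0 (mod 3).
    Then x = 6 + 7·0 = 6, valid modulo lcm(7, 3) = 21: x ≡ 6 (mod 21).
  Combine with x ≡ 7 (mod 11): since gcd(21, 11) = 1, we get a unique residue mod 231.
    Write x = 6 + 21·t and substitute into x ≡ 7 (mod 11): 21·t ≡ 7 − 6 = 1 (mod 11).
    Reduce coefficients mod 11: 10·t ≡ 1 (mod 11).
    The inverse of 10 mod 11 is 10 (since 10·10 = 100 = 9·11 + 1), so t ≡ 10·1 = 10 ≡ 10 (mod 11).
    Then x = 6 + 21·10 = 216, valid modulo lcm(21, 11) = 231: x ≡ 216 (mod 231).
Verify: 216 mod 7 = 6 ✓, 216 mod 3 = 0 ✓, 216 mod 11 = 7 ✓.

x ≡ 216 (mod 231).


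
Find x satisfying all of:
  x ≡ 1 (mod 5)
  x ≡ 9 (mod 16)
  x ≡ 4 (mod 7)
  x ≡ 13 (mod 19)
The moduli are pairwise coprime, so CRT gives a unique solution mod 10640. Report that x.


Product of moduli M = 5 · 16 · 7 · 19 = 10640.
Merge one congruence at a time:
  Start: x ≡ 1 (mod 5).
  Combine with x ≡ 9 (mod 16); new modulus lcm = 80.
    Write x = 1 + 5·t and substitute into x ≡ 9 (mod 16): 5·t ≡ 9 − 1 = 8 (mod 16).
    The inverse of 5 mod 16 is 13 (since 5·13 = 65 = 4·16 + 1), so t ≡ 13·8 = 104 ≡ 8 (mod 16).
    Then x = 1 + 5·8 = 41, valid modulo lcm(5, 16) = 80: x ≡ 41 (mod 80).
  Combine with x ≡ 4 (mod 7); new modulus lcm = 560.
    Write x = 41 + 80·t and substitute into x ≡ 4 (mod 7): 80·t ≡ 4 − 41 = -37 (mod 7).
    Reduce coefficients mod 7: 3·t ≡ 5 (mod 7).
    The inverse of 3 mod 7 is 5 (since 3·5 = 15 = 2·7 + 1), so t ≡ 5·5 = 25 ≡ 4 (mod 7).
    Then x = 41 + 80·4 = 361, valid modulo lcm(80, 7) = 560: x ≡ 361 (mod 560).
  Combine with x ≡ 13 (mod 19); new modulus lcm = 10640.
    Write x = 361 + 560·t and substitute into x ≡ 13 (mod 19): 560·t ≡ 13 − 361 = -348 (mod 19).
    Reduce coefficients mod 19: 9·t ≡ 13 (mod 19).
    The inverse of 9 mod 19 is 17 (since 9·17 = 153 = 8·19 + 1), so t ≡ 17·13 = 221 ≡ 12 (mod 19).
    Then x = 361 + 560·12 = 7081, valid modulo lcm(560, 19) = 10640: x ≡ 7081 (mod 10640).
Verify against each original: 7081 mod 5 = 1, 7081 mod 16 = 9, 7081 mod 7 = 4, 7081 mod 19 = 13.

x ≡ 7081 (mod 10640).


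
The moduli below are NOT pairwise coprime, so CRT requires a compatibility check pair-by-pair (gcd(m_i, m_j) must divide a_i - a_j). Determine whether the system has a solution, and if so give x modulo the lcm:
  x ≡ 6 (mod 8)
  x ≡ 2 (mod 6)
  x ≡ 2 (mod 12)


Moduli 8, 6, 12 are not pairwise coprime, so CRT works modulo lcm(m_i) when all pairwise compatibility conditions hold.
Pairwise compatibility: gcd(m_i, m_j) must divide a_i - a_j for every pair.
Merge one congruence at a time:
  Start: x ≡ 6 (mod 8).
  Combine with x ≡ 2 (mod 6): gcd(8, 6) = 2; 2 - 6 = -4, which IS divisible by 2, so compatible.
    Write x = 6 + 8·t and substitute into x ≡ 2 (mod 6): 8·t ≡ 2 − 6 = -4 (mod 6).
    Divide the congruence (and modulus) by g = 2: 4·t ≡ -2 (mod 3).
    Reduce coefficients mod 3: 1·t ≡ 1 (mod 3).
    So t ≡ 1 (mod 3).
    Then x = 6 + 8·1 = 14, valid modulo lcm(8, 6) = 24: x ≡ 14 (mod 24).
  Combine with x ≡ 2 (mod 12): gcd(24, 12) = 12; 2 - 14 = -12, which IS divisible by 12, so compatible.
    Write x = 14 + 24·t and substitute into x ≡ 2 (mod 12): 24·t ≡ 2 − 14 = -12 (mod 12).
    Divide the congruence (and modulus) by g = 12: 2·t ≡ -1 (mod 1).
    Modulo 1 every t works; take t = 0.
    Then x = 14 + 24·0 = 14, valid modulo lcm(24, 12) = 24: x ≡ 14 (mod 24).
Verify: 14 mod 8 = 6, 14 mod 6 = 2, 14 mod 12 = 2.

x ≡ 14 (mod 24).


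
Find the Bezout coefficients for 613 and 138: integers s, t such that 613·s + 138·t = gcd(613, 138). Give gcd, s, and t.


Euclidean algorithm on (613, 138) — divide until remainder is 0:
  613 = 4 · 138 + 61
  138 = 2 · 61 + 16
  61 = 3 · 16 + 13
  16 = 1 · 13 + 3
  13 = 4 · 3 + 1
  3 = 3 · 1 + 0
gcd(613, 138) = 1.
Track Bezout coefficients alongside the remainders: start with r₀ = 613 = a·1 + b·0 (s = 1, t = 0) and r₁ = 138 = a·0 + b·1 (s = 0, t = 1); each new remainder r_{k+1} = r_{k-1} − q_k·r_k inherits s_{k+1} = s_{k-1} − q_k·s_k, t_{k+1} = t_{k-1} − q_k·t_k, so r_k = a·s_k + b·t_k at every step:
  q = 4: r = 61, s = 1 − 4·0 = 1, t = 0 − 4·1 = -4  (check: 613·1 + 138·(-4) = 61)
  q = 2: r = 16, s = 0 − 2·1 = -2, t = 1 − 2·(-4) = 9  (check: 613·(-2) + 138·9 = 16)
  q = 3: r = 13, s = 1 − 3·(-2) = 7, t = -4 − 3·9 = -31  (check: 613·7 + 138·(-31) = 13)
  q = 1: r = 3, s = -2 − 1·7 = -9, t = 9 − 1·(-31) = 40  (check: 613·(-9) + 138·40 = 3)
  q = 4: r = 1, s = 7 − 4·(-9) = 43, t = -31 − 4·40 = -191  (check: 613·43 + 138·(-191) = 1)
The row with r = 1 (the gcd) gives the Bezout coefficients s = 43, t = -191.
Result: 613 · (43) + 138 · (-191) = 1.

gcd(613, 138) = 1; s = 43, t = -191 (check: 613·43 + 138·(-191) = 1).


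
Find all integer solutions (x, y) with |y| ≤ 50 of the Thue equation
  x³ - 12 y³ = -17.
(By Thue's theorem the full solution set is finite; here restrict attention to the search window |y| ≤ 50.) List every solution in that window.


The equation is x³ - 12y³ = -17. For fixed y, x³ = 12·y³ − 17, so a solution requires the RHS to be a perfect cube.
Strategy: iterate y from -50 to 50, compute RHS = 12·y³ − 17, and check whether it is a (positive or negative) perfect cube.
Check small values of y:
  y = 0: RHS = -17 is not a perfect cube.
  y = 1: RHS = -5 is not a perfect cube.
  y = -1: RHS = -29 is not a perfect cube.
  y = 2: RHS = 79 is not a perfect cube.
  y = -2: RHS = -113 is not a perfect cube.
  y = 3: RHS = 307 is not a perfect cube.
  y = -3: RHS = -341 is not a perfect cube.
Continuing the search up to |y| = 50 finds no solutions either.
No (x, y) in the scanned range satisfies the equation.

No integer solutions with |y| ≤ 50.


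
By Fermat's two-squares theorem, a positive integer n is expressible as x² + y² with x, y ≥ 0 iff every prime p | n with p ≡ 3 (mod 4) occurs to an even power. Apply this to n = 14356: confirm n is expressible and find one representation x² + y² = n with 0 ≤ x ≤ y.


Step 1: Factor n = 14356 = 2^2 · 37 · 97.
Step 2: Check the mod-4 condition on each prime factor: 2 = 2 (special); 37 ≡ 1 (mod 4), exponent 1; 97 ≡ 1 (mod 4), exponent 1.
All primes ≡ 3 (mod 4) appear to even exponent (or don't appear), so by the two-squares theorem n IS expressible as a sum of two squares.
Step 3: Build a representation. Group n = k² · m with k = 2 and m = 37 · 97 = 3589 (a product of primes ≡ 1 (mod 4)); a representation of m scales to one of n via (k·x)² + (k·y)² = k²(x² + y²). Each prime p ≡ 1 (mod 4) is itself a sum of two squares; find a² by testing p − a² for a perfect square:
  37: 37 − 1² = 36 = 6² ⇒ 37 = 1² + 6².
  97: 97 − 1² = 96, 97 − 2² = 93, 97 − 3² = 88, 97 − 4² = 81 = 9² ⇒ 97 = 4² + 9².
  Combine using the Brahmagupta–Fibonacci identity (a² + b²)(c² + d²) = (ac − bd)² + (ad + bc)² = (ac + bd)² + (ad − bc)²:
  37 · 97 = 3589: from (1² + 6²)(4² + 9²), take (1·4 − 6·9, 1·9 + 6·4) = (4 − 54, 9 + 24) = (-50, 33); dropping signs (only squares matter) gives (50, 33); check 50² + 33² = 2500 + 1089 = 3589 ✓.
  Scale by k = 2: (2·50, 2·33) = (100, 66).
Step 4: Order so x ≤ y and verify: 66² + 100² = 4356 + 10000 = 14356 = n. ✓

n = 14356 = 66² + 100² (one valid representation with x ≤ y).


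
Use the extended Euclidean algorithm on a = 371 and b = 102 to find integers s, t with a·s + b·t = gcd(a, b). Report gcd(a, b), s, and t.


Euclidean algorithm on (371, 102) — divide until remainder is 0:
  371 = 3 · 102 + 65
  102 = 1 · 65 + 37
  65 = 1 · 37 + 28
  37 = 1 · 28 + 9
  28 = 3 · 9 + 1
  9 = 9 · 1 + 0
gcd(371, 102) = 1.
Track Bezout coefficients alongside the remainders: start with r₀ = 371 = a·1 + b·0 (s = 1, t = 0) and r₁ = 102 = a·0 + b·1 (s = 0, t = 1); each new remainder r_{k+1} = r_{k-1} − q_k·r_k inherits s_{k+1} = s_{k-1} − q_k·s_k, t_{k+1} = t_{k-1} − q_k·t_k, so r_k = a·s_k + b·t_k at every step:
  q = 3: r = 65, s = 1 − 3·0 = 1, t = 0 − 3·1 = -3  (check: 371·1 + 102·(-3) = 65)
  q = 1: r = 37, s = 0 − 1·1 = -1, t = 1 − 1·(-3) = 4  (check: 371·(-1) + 102·4 = 37)
  q = 1: r = 28, s = 1 − 1·(-1) = 2, t = -3 − 1·4 = -7  (check: 371·2 + 102·(-7) = 28)
  q = 1: r = 9, s = -1 − 1·2 = -3, t = 4 − 1·(-7) = 11  (check: 371·(-3) + 102·11 = 9)
  q = 3: r = 1, s = 2 − 3·(-3) = 11, t = -7 − 3·11 = -40  (check: 371·11 + 102·(-40) = 1)
The row with r = 1 (the gcd) gives the Bezout coefficients s = 11, t = -40.
Result: 371 · (11) + 102 · (-40) = 1.

gcd(371, 102) = 1; s = 11, t = -40 (check: 371·11 + 102·(-40) = 1).


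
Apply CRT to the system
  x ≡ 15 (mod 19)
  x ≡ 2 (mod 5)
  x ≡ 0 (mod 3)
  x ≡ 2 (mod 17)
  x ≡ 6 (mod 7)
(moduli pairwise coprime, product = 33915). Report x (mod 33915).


Product of moduli M = 19 · 5 · 3 · 17 · 7 = 33915.
Merge one congruence at a time:
  Start: x ≡ 15 (mod 19).
  Combine with x ≡ 2 (mod 5); new modulus lcm = 95.
    Write x = 15 + 19·t and substitute into x ≡ 2 (mod 5): 19·t ≡ 2 − 15 = -13 (mod 5).
    Reduce coefficients mod 5: 4·t ≡ 2 (mod 5).
    The inverse of 4 mod 5 is 4 (since 4·4 = 16 = 3·5 + 1), so t ≡ 4·2 = 8 ≡ 3 (mod 5).
    Then x = 15 + 19·3 = 72, valid modulo lcm(19, 5) = 95: x ≡ 72 (mod 95).
  Combine with x ≡ 0 (mod 3); new modulus lcm = 285.
    Write x = 72 + 95·t and substitute into x ≡ 0 (mod 3): 95·t ≡ 0 − 72 = -72 (mod 3).
    Reduce coefficients mod 3: 2·t ≡ 0 (mod 3).
    The inverse of 2 mod 3 is 2 (since 2·2 = 4 = 1·3 + 1), so t ≡ 2·0 = 0 ≡ 0 (mod 3).
    Then x = 72 + 95·0 = 72, valid modulo lcm(95, 3) = 285: x ≡ 72 (mod 285).
  Combine with x ≡ 2 (mod 17); new modulus lcm = 4845.
    Write x = 72 + 285·t and substitute into x ≡ 2 (mod 17): 285·t ≡ 2 − 72 = -70 (mod 17).
    Reduce coefficients mod 17: 13·t ≡ 15 (mod 17).
    The inverse of 13 mod 17 is 4 (since 13·4 = 52 = 3·17 + 1), so t ≡ 4·15 = 60 ≡ 9 (mod 17).
    Then x = 72 + 285·9 = 2637, valid modulo lcm(285, 17) = 4845: x ≡ 2637 (mod 4845).
  Combine with x ≡ 6 (mod 7); new modulus lcm = 33915.
    Write x = 2637 + 4845·t and substitute into x ≡ 6 (mod 7): 4845·t ≡ 6 − 2637 = -2631 (mod 7).
    Reduce coefficients mod 7: 1·t ≡ 1 (mod 7).
    So t ≡ 1 (mod 7).
    Then x = 2637 + 4845·1 = 7482, valid modulo lcm(4845, 7) = 33915: x ≡ 7482 (mod 33915).
Verify against each original: 7482 mod 19 = 15, 7482 mod 5 = 2, 7482 mod 3 = 0, 7482 mod 17 = 2, 7482 mod 7 = 6.

x ≡ 7482 (mod 33915).


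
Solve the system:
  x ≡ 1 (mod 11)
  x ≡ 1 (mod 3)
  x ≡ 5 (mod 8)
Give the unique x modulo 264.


Moduli 11, 3, 8 are pairwise coprime; by CRT there is a unique solution modulo M = 11 · 3 · 8 = 264.
Solve pairwise, accumulating the modulus:
  Start with x ≡ 1 (mod 11).
  Combine with x ≡ 1 (mod 3): since gcd(11, 3) = 1, we get a unique residue mod 33.
    Write x = 1 + 11·t and substitute into x ≡ 1 (mod 3): 11·t ≡ 1 − 1 = 0 (mod 3).
    Reduce coefficients mod 3: 2·t ≡ 0 (mod 3).
    The inverse of 2 mod 3 is 2 (since 2·2 = 4 = 1·3 + 1), so t ≡ 2·0 = 0 ≡ 0 (mod 3).
    Then x = 1 + 11·0 = 1, valid modulo lcm(11, 3) = 33: x ≡ 1 (mod 33).
  Combine with x ≡ 5 (mod 8): since gcd(33, 8) = 1, we get a unique residue mod 264.
    Write x = 1 + 33·t and substitute into x ≡ 5 (mod 8): 33·t ≡ 5 − 1 = 4 (mod 8).
    Reduce coefficients mod 8: 1·t ≡ 4 (mod 8).
    So t ≡ 4 (mod 8).
    Then x = 1 + 33·4 = 133, valid modulo lcm(33, 8) = 264: x ≡ 133 (mod 264).
Verify: 133 mod 11 = 1 ✓, 133 mod 3 = 1 ✓, 133 mod 8 = 5 ✓.

x ≡ 133 (mod 264).


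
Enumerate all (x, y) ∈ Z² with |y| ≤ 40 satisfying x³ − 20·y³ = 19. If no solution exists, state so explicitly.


The equation is x³ - 20y³ = 19. For fixed y, x³ = 20·y³ + 19, so a solution requires the RHS to be a perfect cube.
Strategy: iterate y from -40 to 40, compute RHS = 20·y³ + 19, and check whether it is a (positive or negative) perfect cube.
Check small values of y:
  y = 0: RHS = 19 is not a perfect cube.
  y = 1: RHS = 39 is not a perfect cube.
  y = -1: RHS = -1 = (-1)³ ⇒ x = -1 works.
  y = 2: RHS = 179 is not a perfect cube.
  y = -2: RHS = -141 is not a perfect cube.
  y = 3: RHS = 559 is not a perfect cube.
  y = -3: RHS = -521 is not a perfect cube.
Continuing the search up to |y| = 40 finds no further solutions beyond those listed.
Collected solutions: (-1, -1).

Solutions (with |y| ≤ 40): (-1, -1).


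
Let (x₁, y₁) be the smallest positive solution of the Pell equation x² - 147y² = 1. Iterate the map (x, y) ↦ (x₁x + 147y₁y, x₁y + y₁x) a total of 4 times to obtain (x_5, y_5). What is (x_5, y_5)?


Step 1: Find the fundamental solution (x₁, y₁) of x² - 147y² = 1.
  Expand √147 as a continued fraction. a₀ = ⌊√147⌋ = 12; iterate m_{k+1} = d_k·a_k − m_k, d_{k+1} = (147 − m_{k+1}²)/d_k, a_{k+1} = ⌊(a₀ + m_{k+1})/d_{k+1}⌋ (starting m₀ = 0, d₀ = 1), with convergents p_k = a_k·p_{k-1} + p_{k-2}, q_k = a_k·q_{k-1} + q_{k-2} (p₋₁ = 1, q₋₁ = 0):
  k = 0: a₀ = 12; p₀/q₀ = 12/1; p₀² − 147·q₀² = 144 − 147 = -3.
  k = 1: m = 12, d = 3, a = ⌊(12 + 12)/3⌋ = 8; p/q = (8·12 + 1)/(8·1 + 0) = 97/8; p² − 147·q² = 9409 − 9408 = 1.
  The first convergent with p² − 147·q² = 1 gives the fundamental solution (x₁, y₁) = (97, 8).
Step 2: Apply the recurrence (x_{n+1}, y_{n+1}) = (x₁x_n + 147y₁y_n, x₁y_n + y₁x_n) repeatedly.
  From (x_1, y_1) = (97, 8): x_2 = 97·97 + 147·8·8 = 18817; y_2 = 97·8 + 8·97 = 1552.
  From (x_2, y_2) = (18817, 1552): x_3 = 97·18817 + 147·8·1552 = 3650401; y_3 = 97·1552 + 8·18817 = 301080.
  From (x_3, y_3) = (3650401, 301080): x_4 = 97·3650401 + 147·8·301080 = 708158977; y_4 = 97·301080 + 8·3650401 = 58407968.
  From (x_4, y_4) = (708158977, 58407968): x_5 = 97·708158977 + 147·8·58407968 = 137379191137; y_5 = 97·58407968 + 8·708158977 = 11330844712.
Step 3: Verify x_5² - 147·y_5² = 18873042157456379352769 - 18873042157456379352768 = 1 (should be 1). ✓

(x_1, y_1) = (97, 8); (x_5, y_5) = (137379191137, 11330844712).


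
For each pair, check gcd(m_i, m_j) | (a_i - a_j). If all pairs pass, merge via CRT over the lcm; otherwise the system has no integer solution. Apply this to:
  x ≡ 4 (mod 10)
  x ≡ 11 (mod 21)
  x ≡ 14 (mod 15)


Moduli 10, 21, 15 are not pairwise coprime, so CRT works modulo lcm(m_i) when all pairwise compatibility conditions hold.
Pairwise compatibility: gcd(m_i, m_j) must divide a_i - a_j for every pair.
Merge one congruence at a time:
  Start: x ≡ 4 (mod 10).
  Combine with x ≡ 11 (mod 21): gcd(10, 21) = 1; 11 - 4 = 7, which IS divisible by 1, so compatible.
    Write x = 4 + 10·t and substitute into x ≡ 11 (mod 21): 10·t ≡ 11 − 4 = 7 (mod 21).
    The inverse of 10 mod 21 is 19 (since 10·19 = 190 = 9·21 + 1), so t ≡ 19·7 = 133 ≡ 7 (mod 21).
    Then x = 4 + 10·7 = 74, valid modulo lcm(10, 21) = 210: x ≡ 74 (mod 210).
  Combine with x ≡ 14 (mod 15): gcd(210, 15) = 15; 14 - 74 = -60, which IS divisible by 15, so compatible.
    Write x = 74 + 210·t and substitute into x ≡ 14 (mod 15): 210·t ≡ 14 − 74 = -60 (mod 15).
    Divide the congruence (and modulus) by g = 15: 14·t ≡ -4 (mod 1).
    Modulo 1 every t works; take t = 0.
    Then x = 74 + 210·0 = 74, valid modulo lcm(210, 15) = 210: x ≡ 74 (mod 210).
Verify: 74 mod 10 = 4, 74 mod 21 = 11, 74 mod 15 = 14.

x ≡ 74 (mod 210).


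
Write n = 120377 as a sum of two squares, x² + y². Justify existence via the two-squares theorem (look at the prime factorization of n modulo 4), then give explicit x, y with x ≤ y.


Step 1: Factor n = 120377 = 17 · 73 · 97.
Step 2: Check the mod-4 condition on each prime factor: 17 ≡ 1 (mod 4), exponent 1; 73 ≡ 1 (mod 4), exponent 1; 97 ≡ 1 (mod 4), exponent 1.
All primes ≡ 3 (mod 4) appear to even exponent (or don't appear), so by the two-squares theorem n IS expressible as a sum of two squares.
Step 3: Build a representation. Here n = 17 · 73 · 97 is a product of primes ≡ 1 (mod 4). Each prime p ≡ 1 (mod 4) is itself a sum of two squares; find a² by testing p − a² for a perfect square:
  17: 17 − 1² = 16 = 4² ⇒ 17 = 1² + 4².
  73: 73 − 1² = 72, 73 − 2² = 69, 73 − 3² = 64 = 8² ⇒ 73 = 3² + 8².
  97: 97 − 1² = 96, 97 − 2² = 93, 97 − 3² = 88, 97 − 4² = 81 = 9² ⇒ 97 = 4² + 9².
  Combine using the Brahmagupta–Fibonacci identity (a² + b²)(c² + d²) = (ac − bd)² + (ad + bc)² = (ac + bd)² + (ad − bc)²:
  17 · 73 = 1241: from (1² + 4²)(3² + 8²), take (1·3 − 4·8, 1·8 + 4·3) = (3 − 32, 8 + 12) = (-29, 20); dropping signs (only squares matter) gives (29, 20); check 29² + 20² = 841 + 400 = 1241 ✓.
  1241 · 97 = 120377: from (29² + 20²)(4² + 9²), take (29·4 − 20·9, 29·9 + 20·4) = (116 − 180, 261 + 80) = (-64, 341); dropping signs (only squares matter) gives (64, 341); check 64² + 341² = 4096 + 116281 = 120377 ✓.
Step 4: Order so x ≤ y and verify: 64² + 341² = 4096 + 116281 = 120377 = n. ✓

n = 120377 = 64² + 341² (one valid representation with x ≤ y).


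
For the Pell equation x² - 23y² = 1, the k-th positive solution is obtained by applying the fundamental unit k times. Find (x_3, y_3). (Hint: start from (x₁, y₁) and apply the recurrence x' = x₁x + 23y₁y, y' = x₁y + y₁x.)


Step 1: Find the fundamental solution (x₁, y₁) of x² - 23y² = 1.
  Expand √23 as a continued fraction. a₀ = ⌊√23⌋ = 4; iterate m_{k+1} = d_k·a_k − m_k, d_{k+1} = (23 − m_{k+1}²)/d_k, a_{k+1} = ⌊(a₀ + m_{k+1})/d_{k+1}⌋ (starting m₀ = 0, d₀ = 1), with convergents p_k = a_k·p_{k-1} + p_{k-2}, q_k = a_k·q_{k-1} + q_{k-2} (p₋₁ = 1, q₋₁ = 0):
  k = 0: a₀ = 4; p₀/q₀ = 4/1; p₀² − 23·q₀² = 16 − 23 = -7.
  k = 1: m = 4, d = 7, a = ⌊(4 + 4)/7⌋ = 1; p/q = (1·4 + 1)/(1·1 + 0) = 5/1; p² − 23·q² = 25 − 23 = 2.
  k = 2: m = 3, d = 2, a = ⌊(4 + 3)/2⌋ = 3; p/q = (3·5 + 4)/(3·1 + 1) = 19/4; p² − 23·q² = 361 − 368 = -7.
  k = 3: m = 3, d = 7, a = ⌊(4 + 3)/7⌋ = 1; p/q = (1·19 + 5)/(1·4 + 1) = 24/5; p² − 23·q² = 576 − 575 = 1.
  The first convergent with p² − 23·q² = 1 gives the fundamental solution (x₁, y₁) = (24, 5).
Step 2: Apply the recurrence (x_{n+1}, y_{n+1}) = (x₁x_n + 23y₁y_n, x₁y_n + y₁x_n) repeatedly.
  From (x_1, y_1) = (24, 5): x_2 = 24·24 + 23·5·5 = 1151; y_2 = 24·5 + 5·24 = 240.
  From (x_2, y_2) = (1151, 240): x_3 = 24·1151 + 23·5·240 = 55224; y_3 = 24·240 + 5·1151 = 11515.
Step 3: Verify x_3² - 23·y_3² = 3049690176 - 3049690175 = 1 (should be 1). ✓

(x_1, y_1) = (24, 5); (x_3, y_3) = (55224, 11515).


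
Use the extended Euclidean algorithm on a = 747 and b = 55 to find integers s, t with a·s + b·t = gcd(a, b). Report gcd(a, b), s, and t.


Euclidean algorithm on (747, 55) — divide until remainder is 0:
  747 = 13 · 55 + 32
  55 = 1 · 32 + 23
  32 = 1 · 23 + 9
  23 = 2 · 9 + 5
  9 = 1 · 5 + 4
  5 = 1 · 4 + 1
  4 = 4 · 1 + 0
gcd(747, 55) = 1.
Track Bezout coefficients alongside the remainders: start with r₀ = 747 = a·1 + b·0 (s = 1, t = 0) and r₁ = 55 = a·0 + b·1 (s = 0, t = 1); each new remainder r_{k+1} = r_{k-1} − q_k·r_k inherits s_{k+1} = s_{k-1} − q_k·s_k, t_{k+1} = t_{k-1} − q_k·t_k, so r_k = a·s_k + b·t_k at every step:
  q = 13: r = 32, s = 1 − 13·0 = 1, t = 0 − 13·1 = -13  (check: 747·1 + 55·(-13) = 32)
  q = 1: r = 23, s = 0 − 1·1 = -1, t = 1 − 1·(-13) = 14  (check: 747·(-1) + 55·14 = 23)
  q = 1: r = 9, s = 1 − 1·(-1) = 2, t = -13 − 1·14 = -27  (check: 747·2 + 55·(-27) = 9)
  q = 2: r = 5, s = -1 − 2·2 = -5, t = 14 − 2·(-27) = 68  (check: 747·(-5) + 55·68 = 5)
  q = 1: r = 4, s = 2 − 1·(-5) = 7, t = -27 − 1·68 = -95  (check: 747·7 + 55·(-95) = 4)
  q = 1: r = 1, s = -5 − 1·7 = -12, t = 68 − 1·(-95) = 163  (check: 747·(-12) + 55·163 = 1)
The row with r = 1 (the gcd) gives the Bezout coefficients s = -12, t = 163.
Result: 747 · (-12) + 55 · (163) = 1.

gcd(747, 55) = 1; s = -12, t = 163 (check: 747·(-12) + 55·163 = 1).


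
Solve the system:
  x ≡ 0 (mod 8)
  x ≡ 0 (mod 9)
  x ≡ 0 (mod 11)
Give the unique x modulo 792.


Moduli 8, 9, 11 are pairwise coprime; by CRT there is a unique solution modulo M = 8 · 9 · 11 = 792.
Solve pairwise, accumulating the modulus:
  Start with x ≡ 0 (mod 8).
  Combine with x ≡ 0 (mod 9): since gcd(8, 9) = 1, we get a unique residue mod 72.
    Write x = 0 + 8·t and substitute into x ≡ 0 (mod 9): 8·t ≡ 0 − 0 = 0 (mod 9).
    The inverse of 8 mod 9 is 8 (since 8·8 = 64 = 7·9 + 1), so t ≡ 8·0 = 0 ≡ 0 (mod 9).
    Then x = 0 + 8·0 = 0, valid modulo lcm(8, 9) = 72: x ≡ 0 (mod 72).
  Combine with x ≡ 0 (mod 11): since gcd(72, 11) = 1, we get a unique residue mod 792.
    Write x = 0 + 72·t and substitute into x ≡ 0 (mod 11): 72·t ≡ 0 − 0 = 0 (mod 11).
    Reduce coefficients mod 11: 6·t ≡ 0 (mod 11).
    The inverse of 6 mod 11 is 2 (since 6·2 = 12 = 1·11 + 1), so t ≡ 2·0 = 0 ≡ 0 (mod 11).
    Then x = 0 + 72·0 = 0, valid modulo lcm(72, 11) = 792: x ≡ 0 (mod 792).
Verify: 0 mod 8 = 0 ✓, 0 mod 9 = 0 ✓, 0 mod 11 = 0 ✓.

x ≡ 0 (mod 792).


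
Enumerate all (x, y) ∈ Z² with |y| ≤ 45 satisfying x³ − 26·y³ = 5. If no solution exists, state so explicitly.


The equation is x³ - 26y³ = 5. For fixed y, x³ = 26·y³ + 5, so a solution requires the RHS to be a perfect cube.
Strategy: iterate y from -45 to 45, compute RHS = 26·y³ + 5, and check whether it is a (positive or negative) perfect cube.
Check small values of y:
  y = 0: RHS = 5 is not a perfect cube.
  y = 1: RHS = 31 is not a perfect cube.
  y = -1: RHS = -21 is not a perfect cube.
  y = 2: RHS = 213 is not a perfect cube.
  y = -2: RHS = -203 is not a perfect cube.
  y = 3: RHS = 707 is not a perfect cube.
  y = -3: RHS = -697 is not a perfect cube.
Continuing the search up to |y| = 45 finds no solutions either.
No (x, y) in the scanned range satisfies the equation.

No integer solutions with |y| ≤ 45.


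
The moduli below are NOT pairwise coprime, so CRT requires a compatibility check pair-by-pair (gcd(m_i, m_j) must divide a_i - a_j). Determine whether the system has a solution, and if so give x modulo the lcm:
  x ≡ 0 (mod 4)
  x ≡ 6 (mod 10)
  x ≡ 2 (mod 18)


Moduli 4, 10, 18 are not pairwise coprime, so CRT works modulo lcm(m_i) when all pairwise compatibility conditions hold.
Pairwise compatibility: gcd(m_i, m_j) must divide a_i - a_j for every pair.
Merge one congruence at a time:
  Start: x ≡ 0 (mod 4).
  Combine with x ≡ 6 (mod 10): gcd(4, 10) = 2; 6 - 0 = 6, which IS divisible by 2, so compatible.
    Write x = 0 + 4·t and substitute into x ≡ 6 (mod 10): 4·t ≡ 6 − 0 = 6 (mod 10).
    Divide the congruence (and modulus) by g = 2: 2·t ≡ 3 (mod 5).
    The inverse of 2 mod 5 is 3 (since 2·3 = 6 = 1·5 + 1), so t ≡ 3·3 = 9 ≡ 4 (mod 5).
    Then x = 0 + 4·4 = 16, valid modulo lcm(4, 10) = 20: x ≡ 16 (mod 20).
  Combine with x ≡ 2 (mod 18): gcd(20, 18) = 2; 2 - 16 = -14, which IS divisible by 2, so compatible.
    Write x = 16 + 20·t and substitute into x ≡ 2 (mod 18): 20·t ≡ 2 − 16 = -14 (mod 18).
    Divide the congruence (and modulus) by g = 2: 10·t ≡ -7 (mod 9).
    Reduce coefficients mod 9: 1·t ≡ 2 (mod 9).
    So t ≡ 2 (mod 9).
    Then x = 16 + 20·2 = 56, valid modulo lcm(20, 18) = 180: x ≡ 56 (mod 180).
Verify: 56 mod 4 = 0, 56 mod 10 = 6, 56 mod 18 = 2.

x ≡ 56 (mod 180).


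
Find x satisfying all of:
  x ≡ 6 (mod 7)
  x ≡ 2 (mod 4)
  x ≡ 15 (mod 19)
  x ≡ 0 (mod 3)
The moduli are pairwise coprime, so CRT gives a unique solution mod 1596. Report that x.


Product of moduli M = 7 · 4 · 19 · 3 = 1596.
Merge one congruence at a time:
  Start: x ≡ 6 (mod 7).
  Combine with x ≡ 2 (mod 4); new modulus lcm = 28.
    Write x = 6 + 7·t and substitute into x ≡ 2 (mod 4): 7·t ≡ 2 − 6 = -4 (mod 4).
    Reduce coefficients mod 4: 3·t ≡ 0 (mod 4).
    The inverse of 3 mod 4 is 3 (since 3·3 = 9 = 2·4 + 1), so t ≡ 3·0 = 0 ≡ 0 (mod 4).
    Then x = 6 + 7·0 = 6, valid modulo lcm(7, 4) = 28: x ≡ 6 (mod 28).
  Combine with x ≡ 15 (mod 19); new modulus lcm = 532.
    Write x = 6 + 28·t and substitute into x ≡ 15 (mod 19): 28·t ≡ 15 − 6 = 9 (mod 19).
    Reduce coefficients mod 19: 9·t ≡ 9 (mod 19).
    The inverse of 9 mod 19 is 17 (since 9·17 = 153 = 8·19 + 1), so t ≡ 17·9 = 153 ≡ 1 (mod 19).
    Then x = 6 + 28·1 = 34, valid modulo lcm(28, 19) = 532: x ≡ 34 (mod 532).
  Combine with x ≡ 0 (mod 3); new modulus lcm = 1596.
    Write x = 34 + 532·t and substitute into x ≡ 0 (mod 3): 532·t ≡ 0 − 34 = -34 (mod 3).
    Reduce coefficients mod 3: 1·t ≡ 2 (mod 3).
    So t ≡ 2 (mod 3).
    Then x = 34 + 532·2 = 1098, valid modulo lcm(532, 3) = 1596: x ≡ 1098 (mod 1596).
Verify against each original: 1098 mod 7 = 6, 1098 mod 4 = 2, 1098 mod 19 = 15, 1098 mod 3 = 0.

x ≡ 1098 (mod 1596).


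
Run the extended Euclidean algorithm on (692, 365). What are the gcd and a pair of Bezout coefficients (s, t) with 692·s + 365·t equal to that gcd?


Euclidean algorithm on (692, 365) — divide until remainder is 0:
  692 = 1 · 365 + 327
  365 = 1 · 327 + 38
  327 = 8 · 38 + 23
  38 = 1 · 23 + 15
  23 = 1 · 15 + 8
  15 = 1 · 8 + 7
  8 = 1 · 7 + 1
  7 = 7 · 1 + 0
gcd(692, 365) = 1.
Track Bezout coefficients alongside the remainders: start with r₀ = 692 = a·1 + b·0 (s = 1, t = 0) and r₁ = 365 = a·0 + b·1 (s = 0, t = 1); each new remainder r_{k+1} = r_{k-1} − q_k·r_k inherits s_{k+1} = s_{k-1} − q_k·s_k, t_{k+1} = t_{k-1} − q_k·t_k, so r_k = a·s_k + b·t_k at every step:
  q = 1: r = 327, s = 1 − 1·0 = 1, t = 0 − 1·1 = -1  (check: 692·1 + 365·(-1) = 327)
  q = 1: r = 38, s = 0 − 1·1 = -1, t = 1 − 1·(-1) = 2  (check: 692·(-1) + 365·2 = 38)
  q = 8: r = 23, s = 1 − 8·(-1) = 9, t = -1 − 8·2 = -17  (check: 692·9 + 365·(-17) = 23)
  q = 1: r = 15, s = -1 − 1·9 = -10, t = 2 − 1·(-17) = 19  (check: 692·(-10) + 365·19 = 15)
  q = 1: r = 8, s = 9 − 1·(-10) = 19, t = -17 − 1·19 = -36  (check: 692·19 + 365·(-36) = 8)
  q = 1: r = 7, s = -10 − 1·19 = -29, t = 19 − 1·(-36) = 55  (check: 692·(-29) + 365·55 = 7)
  q = 1: r = 1, s = 19 − 1·(-29) = 48, t = -36 − 1·55 = -91  (check: 692·48 + 365·(-91) = 1)
The row with r = 1 (the gcd) gives the Bezout coefficients s = 48, t = -91.
Result: 692 · (48) + 365 · (-91) = 1.

gcd(692, 365) = 1; s = 48, t = -91 (check: 692·48 + 365·(-91) = 1).


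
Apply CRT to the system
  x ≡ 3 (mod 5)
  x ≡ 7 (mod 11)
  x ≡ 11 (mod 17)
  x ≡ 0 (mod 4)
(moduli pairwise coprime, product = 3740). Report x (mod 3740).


Product of moduli M = 5 · 11 · 17 · 4 = 3740.
Merge one congruence at a time:
  Start: x ≡ 3 (mod 5).
  Combine with x ≡ 7 (mod 11); new modulus lcm = 55.
    Write x = 3 + 5·t and substitute into x ≡ 7 (mod 11): 5·t ≡ 7 − 3 = 4 (mod 11).
    The inverse of 5 mod 11 is 9 (since 5·9 = 45 = 4·11 + 1), so t ≡ 9·4 = 36 ≡ 3 (mod 11).
    Then x = 3 + 5·3 = 18, valid modulo lcm(5, 11) = 55: x ≡ 18 (mod 55).
  Combine with x ≡ 11 (mod 17); new modulus lcm = 935.
    Write x = 18 + 55·t and substitute into x ≡ 11 (mod 17): 55·t ≡ 11 − 18 = -7 (mod 17).
    Reduce coefficients mod 17: 4·t ≡ 10 (mod 17).
    The inverse of 4 mod 17 is 13 (since 4·13 = 52 = 3·17 + 1), so t ≡ 13·10 = 130 ≡ 11 (mod 17).
    Then x = 18 + 55·11 = 623, valid modulo lcm(55, 17) = 935: x ≡ 623 (mod 935).
  Combine with x ≡ 0 (mod 4); new modulus lcm = 3740.
    Write x = 623 + 935·t and substitute into x ≡ 0 (mod 4): 935·t ≡ 0 − 623 = -623 (mod 4).
    Reduce coefficients mod 4: 3·t ≡ 1 (mod 4).
    The inverse of 3 mod 4 is 3 (since 3·3 = 9 = 2·4 + 1), so t ≡ 3·1 = 3 ≡ 3 (mod 4).
    Then x = 623 + 935·3 = 3428, valid modulo lcm(935, 4) = 3740: x ≡ 3428 (mod 3740).
Verify against each original: 3428 mod 5 = 3, 3428 mod 11 = 7, 3428 mod 17 = 11, 3428 mod 4 = 0.

x ≡ 3428 (mod 3740).


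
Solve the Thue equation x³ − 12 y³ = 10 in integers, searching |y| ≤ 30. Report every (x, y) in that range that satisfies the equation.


The equation is x³ - 12y³ = 10. For fixed y, x³ = 12·y³ + 10, so a solution requires the RHS to be a perfect cube.
Strategy: iterate y from -30 to 30, compute RHS = 12·y³ + 10, and check whether it is a (positive or negative) perfect cube.
Check small values of y:
  y = 0: RHS = 10 is not a perfect cube.
  y = 1: RHS = 22 is not a perfect cube.
  y = -1: RHS = -2 is not a perfect cube.
  y = 2: RHS = 106 is not a perfect cube.
  y = -2: RHS = -86 is not a perfect cube.
  y = 3: RHS = 334 is not a perfect cube.
  y = -3: RHS = -314 is not a perfect cube.
Continuing the search up to |y| = 30 finds no solutions either.
No (x, y) in the scanned range satisfies the equation.

No integer solutions with |y| ≤ 30.


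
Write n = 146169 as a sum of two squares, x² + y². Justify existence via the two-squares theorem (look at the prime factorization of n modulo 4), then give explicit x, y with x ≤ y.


Step 1: Factor n = 146169 = 3^2 · 109 · 149.
Step 2: Check the mod-4 condition on each prime factor: 3 ≡ 3 (mod 4), exponent 2 (must be even); 109 ≡ 1 (mod 4), exponent 1; 149 ≡ 1 (mod 4), exponent 1.
All primes ≡ 3 (mod 4) appear to even exponent (or don't appear), so by the two-squares theorem n IS expressible as a sum of two squares.
Step 3: Build a representation. Group n = k² · m with k = 3 and m = 109 · 149 = 16241 (a product of primes ≡ 1 (mod 4)); a representation of m scales to one of n via (k·x)² + (k·y)² = k²(x² + y²). Each prime p ≡ 1 (mod 4) is itself a sum of two squares; find a² by testing p − a² for a perfect square:
  109: 109 − 1² = 108, 109 − 2² = 105, 109 − 3² = 100 = 10² ⇒ 109 = 3² + 10².
  149: 149 − 1² = 148, 149 − 2² = 145, 149 − 3² = 140, 149 − 4² = 133, 149 − 5² = 124, 149 − 6² = 113, 149 − 7² = 100 = 10² ⇒ 149 = 7² + 10².
  Combine using the Brahmagupta–Fibonacci identity (a² + b²)(c² + d²) = (ac − bd)² + (ad + bc)² = (ac + bd)² + (ad − bc)²:
  109 · 149 = 16241: from (3² + 10²)(7² + 10²), take (3·7 − 10·10, 3·10 + 10·7) = (21 − 100, 30 + 70) = (-79, 100); dropping signs (only squares matter) gives (79, 100); check 79² + 100² = 6241 + 10000 = 16241 ✓.
  Scale by k = 3: (3·79, 3·100) = (237, 300).
Step 4: Order so x ≤ y and verify: 237² + 300² = 56169 + 90000 = 146169 = n. ✓

n = 146169 = 237² + 300² (one valid representation with x ≤ y).


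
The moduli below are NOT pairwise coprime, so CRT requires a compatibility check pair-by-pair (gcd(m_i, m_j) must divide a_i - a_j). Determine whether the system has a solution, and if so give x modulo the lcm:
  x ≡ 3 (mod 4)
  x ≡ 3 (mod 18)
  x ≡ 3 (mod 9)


Moduli 4, 18, 9 are not pairwise coprime, so CRT works modulo lcm(m_i) when all pairwise compatibility conditions hold.
Pairwise compatibility: gcd(m_i, m_j) must divide a_i - a_j for every pair.
Merge one congruence at a time:
  Start: x ≡ 3 (mod 4).
  Combine with x ≡ 3 (mod 18): gcd(4, 18) = 2; 3 - 3 = 0, which IS divisible by 2, so compatible.
    Write x = 3 + 4·t and substitute into x ≡ 3 (mod 18): 4·t ≡ 3 − 3 = 0 (mod 18).
    Divide the congruence (and modulus) by g = 2: 2·t ≡ 0 (mod 9).
    The inverse of 2 mod 9 is 5 (since 2·5 = 10 = 1·9 + 1), so t ≡ 5·0 = 0 ≡ 0 (mod 9).
    Then x = 3 + 4·0 = 3, valid modulo lcm(4, 18) = 36: x ≡ 3 (mod 36).
  Combine with x ≡ 3 (mod 9): gcd(36, 9) = 9; 3 - 3 = 0, which IS divisible by 9, so compatible.
    Write x = 3 + 36·t and substitute into x ≡ 3 (mod 9): 36·t ≡ 3 − 3 = 0 (mod 9).
    Divide the congruence (and modulus) by g = 9: 4·t ≡ 0 (mod 1).
    Modulo 1 every t works; take t = 0.
    Then x = 3 + 36·0 = 3, valid modulo lcm(36, 9) = 36: x ≡ 3 (mod 36).
Verify: 3 mod 4 = 3, 3 mod 18 = 3, 3 mod 9 = 3.

x ≡ 3 (mod 36).


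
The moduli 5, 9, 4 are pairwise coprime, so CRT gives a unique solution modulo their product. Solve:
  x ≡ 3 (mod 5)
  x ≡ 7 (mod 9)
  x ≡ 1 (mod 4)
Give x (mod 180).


Moduli 5, 9, 4 are pairwise coprime; by CRT there is a unique solution modulo M = 5 · 9 · 4 = 180.
Solve pairwise, accumulating the modulus:
  Start with x ≡ 3 (mod 5).
  Combine with x ≡ 7 (mod 9): since gcd(5, 9) = 1, we get a unique residue mod 45.
    Write x = 3 + 5·t and substitute into x ≡ 7 (mod 9): 5·t ≡ 7 − 3 = 4 (mod 9).
    The inverse of 5 mod 9 is 2 (since 5·2 = 10 = 1·9 + 1), so t ≡ 2·4 = 8 ≡ 8 (mod 9).
    Then x = 3 + 5·8 = 43, valid modulo lcm(5, 9) = 45: x ≡ 43 (mod 45).
  Combine with x ≡ 1 (mod 4): since gcd(45, 4) = 1, we get a unique residue mod 180.
    Write x = 43 + 45·t and substitute into x ≡ 1 (mod 4): 45·t ≡ 1 − 43 = -42 (mod 4).
    Reduce coefficients mod 4: 1·t ≡ 2 (mod 4).
    So t ≡ 2 (mod 4).
    Then x = 43 + 45·2 = 133, valid modulo lcm(45, 4) = 180: x ≡ 133 (mod 180).
Verify: 133 mod 5 = 3 ✓, 133 mod 9 = 7 ✓, 133 mod 4 = 1 ✓.

x ≡ 133 (mod 180).


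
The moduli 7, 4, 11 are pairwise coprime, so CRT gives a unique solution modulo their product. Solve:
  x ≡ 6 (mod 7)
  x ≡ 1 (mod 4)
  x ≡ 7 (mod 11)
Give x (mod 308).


Moduli 7, 4, 11 are pairwise coprime; by CRT there is a unique solution modulo M = 7 · 4 · 11 = 308.
Solve pairwise, accumulating the modulus:
  Start with x ≡ 6 (mod 7).
  Combine with x ≡ 1 (mod 4): since gcd(7, 4) = 1, we get a unique residue mod 28.
    Write x = 6 + 7·t and substitute into x ≡ 1 (mod 4): 7·t ≡ 1 − 6 = -5 (mod 4).
    Reduce coefficients mod 4: 3·t ≡ 3 (mod 4).
    The inverse of 3 mod 4 is 3 (since 3·3 = 9 = 2·4 + 1), so t ≡ 3·3 = 9 ≡ 1 (mod 4).
    Then x = 6 + 7·1 = 13, valid modulo lcm(7, 4) = 28: x ≡ 13 (mod 28).
  Combine with x ≡ 7 (mod 11): since gcd(28, 11) = 1, we get a unique residue mod 308.
    Write x = 13 + 28·t and substitute into x ≡ 7 (mod 11): 28·t ≡ 7 − 13 = -6 (mod 11).
    Reduce coefficients mod 11: 6·t ≡ 5 (mod 11).
    The inverse of 6 mod 11 is 2 (since 6·2 = 12 = 1·11 + 1), so t ≡ 2·5 = 10 ≡ 10 (mod 11).
    Then x = 13 + 28·10 = 293, valid modulo lcm(28, 11) = 308: x ≡ 293 (mod 308).
Verify: 293 mod 7 = 6 ✓, 293 mod 4 = 1 ✓, 293 mod 11 = 7 ✓.

x ≡ 293 (mod 308).


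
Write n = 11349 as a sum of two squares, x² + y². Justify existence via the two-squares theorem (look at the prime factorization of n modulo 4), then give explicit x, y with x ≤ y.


Step 1: Factor n = 11349 = 3^2 · 13 · 97.
Step 2: Check the mod-4 condition on each prime factor: 3 ≡ 3 (mod 4), exponent 2 (must be even); 13 ≡ 1 (mod 4), exponent 1; 97 ≡ 1 (mod 4), exponent 1.
All primes ≡ 3 (mod 4) appear to even exponent (or don't appear), so by the two-squares theorem n IS expressible as a sum of two squares.
Step 3: Build a representation. Group n = k² · m with k = 3 and m = 13 · 97 = 1261 (a product of primes ≡ 1 (mod 4)); a representation of m scales to one of n via (k·x)² + (k·y)² = k²(x² + y²). Each prime p ≡ 1 (mod 4) is itself a sum of two squares; find a² by testing p − a² for a perfect square:
  13: 13 − 1² = 12, 13 − 2² = 9 = 3² ⇒ 13 = 2² + 3².
  97: 97 − 1² = 96, 97 − 2² = 93, 97 − 3² = 88, 97 − 4² = 81 = 9² ⇒ 97 = 4² + 9².
  Combine using the Brahmagupta–Fibonacci identity (a² + b²)(c² + d²) = (ac − bd)² + (ad + bc)² = (ac + bd)² + (ad − bc)²:
  13 · 97 = 1261: from (2² + 3²)(4² + 9²), take (2·4 − 3·9, 2·9 + 3·4) = (8 − 27, 18 + 12) = (-19, 30); dropping signs (only squares matter) gives (19, 30); check 19² + 30² = 361 + 900 = 1261 ✓.
  Scale by k = 3: (3·19, 3·30) = (57, 90).
Step 4: Order so x ≤ y and verify: 57² + 90² = 3249 + 8100 = 11349 = n. ✓

n = 11349 = 57² + 90² (one valid representation with x ≤ y).


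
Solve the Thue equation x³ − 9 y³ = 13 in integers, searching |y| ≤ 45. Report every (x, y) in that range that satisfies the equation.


The equation is x³ - 9y³ = 13. For fixed y, x³ = 9·y³ + 13, so a solution requires the RHS to be a perfect cube.
Strategy: iterate y from -45 to 45, compute RHS = 9·y³ + 13, and check whether it is a (positive or negative) perfect cube.
Check small values of y:
  y = 0: RHS = 13 is not a perfect cube.
  y = 1: RHS = 22 is not a perfect cube.
  y = -1: RHS = 4 is not a perfect cube.
  y = 2: RHS = 85 is not a perfect cube.
  y = -2: RHS = -59 is not a perfect cube.
  y = 3: RHS = 256 is not a perfect cube.
  y = -3: RHS = -230 is not a perfect cube.
Continuing the search up to |y| = 45 finds no solutions either.
No (x, y) in the scanned range satisfies the equation.

No integer solutions with |y| ≤ 45.


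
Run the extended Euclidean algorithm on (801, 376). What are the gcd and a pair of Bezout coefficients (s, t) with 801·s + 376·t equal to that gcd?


Euclidean algorithm on (801, 376) — divide until remainder is 0:
  801 = 2 · 376 + 49
  376 = 7 · 49 + 33
  49 = 1 · 33 + 16
  33 = 2 · 16 + 1
  16 = 16 · 1 + 0
gcd(801, 376) = 1.
Track Bezout coefficients alongside the remainders: start with r₀ = 801 = a·1 + b·0 (s = 1, t = 0) and r₁ = 376 = a·0 + b·1 (s = 0, t = 1); each new remainder r_{k+1} = r_{k-1} − q_k·r_k inherits s_{k+1} = s_{k-1} − q_k·s_k, t_{k+1} = t_{k-1} − q_k·t_k, so r_k = a·s_k + b·t_k at every step:
  q = 2: r = 49, s = 1 − 2·0 = 1, t = 0 − 2·1 = -2  (check: 801·1 + 376·(-2) = 49)
  q = 7: r = 33, s = 0 − 7·1 = -7, t = 1 − 7·(-2) = 15  (check: 801·(-7) + 376·15 = 33)
  q = 1: r = 16, s = 1 − 1·(-7) = 8, t = -2 − 1·15 = -17  (check: 801·8 + 376·(-17) = 16)
  q = 2: r = 1, s = -7 − 2·8 = -23, t = 15 − 2·(-17) = 49  (check: 801·(-23) + 376·49 = 1)
The row with r = 1 (the gcd) gives the Bezout coefficients s = -23, t = 49.
Result: 801 · (-23) + 376 · (49) = 1.

gcd(801, 376) = 1; s = -23, t = 49 (check: 801·(-23) + 376·49 = 1).


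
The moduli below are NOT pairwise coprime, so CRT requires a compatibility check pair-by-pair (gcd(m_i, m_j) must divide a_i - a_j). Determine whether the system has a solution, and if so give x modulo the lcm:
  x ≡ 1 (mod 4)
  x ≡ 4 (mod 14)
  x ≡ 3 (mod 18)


Moduli 4, 14, 18 are not pairwise coprime, so CRT works modulo lcm(m_i) when all pairwise compatibility conditions hold.
Pairwise compatibility: gcd(m_i, m_j) must divide a_i - a_j for every pair.
Merge one congruence at a time:
  Start: x ≡ 1 (mod 4).
  Combine with x ≡ 4 (mod 14): gcd(4, 14) = 2, and 4 - 1 = 3 is NOT divisible by 2.
    ⇒ system is inconsistent (no integer solution).

No solution (the system is inconsistent).


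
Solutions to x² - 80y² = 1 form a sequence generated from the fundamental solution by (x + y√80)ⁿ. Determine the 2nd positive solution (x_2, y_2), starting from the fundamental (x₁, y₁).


Step 1: Find the fundamental solution (x₁, y₁) of x² - 80y² = 1.
  Expand √80 as a continued fraction. a₀ = ⌊√80⌋ = 8; iterate m_{k+1} = d_k·a_k − m_k, d_{k+1} = (80 − m_{k+1}²)/d_k, a_{k+1} = ⌊(a₀ + m_{k+1})/d_{k+1}⌋ (starting m₀ = 0, d₀ = 1), with convergents p_k = a_k·p_{k-1} + p_{k-2}, q_k = a_k·q_{k-1} + q_{k-2} (p₋₁ = 1, q₋₁ = 0):
  k = 0: a₀ = 8; p₀/q₀ = 8/1; p₀² − 80·q₀² = 64 − 80 = -16.
  k = 1: m = 8, d = 16, a = ⌊(8 + 8)/16⌋ = 1; p/q = (1·8 + 1)/(1·1 + 0) = 9/1; p² − 80·q² = 81 − 80 = 1.
  The first convergent with p² − 80·q² = 1 gives the fundamental solution (x₁, y₁) = (9, 1).
Step 2: Apply the recurrence (x_{n+1}, y_{n+1}) = (x₁x_n + 80y₁y_n, x₁y_n + y₁x_n) repeatedly.
  From (x_1, y_1) = (9, 1): x_2 = 9·9 + 80·1·1 = 161; y_2 = 9·1 + 1·9 = 18.
Step 3: Verify x_2² - 80·y_2² = 25921 - 25920 = 1 (should be 1). ✓

(x_1, y_1) = (9, 1); (x_2, y_2) = (161, 18).
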